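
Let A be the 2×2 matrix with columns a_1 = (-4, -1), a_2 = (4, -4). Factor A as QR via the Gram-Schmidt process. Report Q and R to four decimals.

Q = [[-0.9701, 0.2425], [-0.2425, -0.9701]], R = [[4.1231, -2.9104], [0.0000, 4.8507]]

a_1 = (-4, -1); ‖a_1‖ = 4.1231, so q_1 = (-0.9701, -0.2425).
q_1·a_2 = (-0.9701)·4 + (-0.2425)·(-4) = -2.9104.
u_2 = a_2 + 2.9104·q_1 = (1.1765, -4.7059).
‖u_2‖ = 4.8507, so q_2 = (0.2425, -0.9701).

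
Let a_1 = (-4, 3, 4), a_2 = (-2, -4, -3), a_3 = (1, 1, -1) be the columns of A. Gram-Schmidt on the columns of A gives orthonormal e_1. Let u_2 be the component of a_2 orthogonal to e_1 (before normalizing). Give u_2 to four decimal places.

u_2 = (-3.5610, -2.8293, -1.4390)

e_1 = a_1/‖a_1‖ = (-4, 3, 4)/6.4031 = (-0.6247, 0.4685, 0.6247).
r_{12} = e_1·a_2 = -2.4988.
u_2 = a_2 + 2.4988·e_1 = (-3.5610, -2.8293, -1.4390).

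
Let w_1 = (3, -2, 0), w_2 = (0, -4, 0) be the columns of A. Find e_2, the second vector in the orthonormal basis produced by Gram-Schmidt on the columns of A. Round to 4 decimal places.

e_2 = (-0.5547, -0.8321, 0.0000)

w_1 = (3, -2, 0); ‖w_1‖ = 3.6056, so e_1 = (0.8321, -0.5547, 0.0000).
e_1·w_2 = 0.8321·0 + (-0.5547)·(-4) + 0.0000·0 = 2.2188.
u_2 = w_2 − 2.2188·e_1 = (-1.8462, -2.7692, 0.0000).
‖u_2‖ = 3.3282, so e_2 = (-0.5547, -0.8321, 0.0000).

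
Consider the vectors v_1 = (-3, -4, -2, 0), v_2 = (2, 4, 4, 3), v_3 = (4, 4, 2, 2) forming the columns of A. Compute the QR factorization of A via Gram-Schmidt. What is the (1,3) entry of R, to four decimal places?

e_1 = v_1/‖v_1‖ = (-3, -4, -2, 0)/5.3852 = (-0.5571, -0.7428, -0.3714, 0.0000).
r_{13} = e_1·v_3 = -5.9423.

r_{13} = -5.9423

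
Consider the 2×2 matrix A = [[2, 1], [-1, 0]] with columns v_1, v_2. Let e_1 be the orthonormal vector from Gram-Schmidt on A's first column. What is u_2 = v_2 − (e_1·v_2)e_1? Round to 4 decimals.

v_1 = (2, -1); ‖v_1‖ = 2.2361, so e_1 = (0.8944, -0.4472).
e_1·v_2 = 0.8944·1 + (-0.4472)·0 = 0.8944.
u_2 = v_2 − 0.8944·e_1 = (0.2000, 0.4000).

u_2 = (0.2000, 0.4000)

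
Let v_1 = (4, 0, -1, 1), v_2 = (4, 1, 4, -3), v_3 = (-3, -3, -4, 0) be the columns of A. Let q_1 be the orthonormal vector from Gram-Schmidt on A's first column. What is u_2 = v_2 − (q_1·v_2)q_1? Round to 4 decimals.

u_2 = (2.0000, 1.0000, 4.5000, -3.5000)

v_1 = (4, 0, -1, 1); ‖v_1‖ = 4.2426, so q_1 = (0.9428, 0.0000, -0.2357, 0.2357).
q_1·v_2 = 0.9428·4 + 0.0000·1 + (-0.2357)·4 + 0.2357·(-3) = 2.1213.
u_2 = v_2 − 2.1213·q_1 = (2.0000, 1.0000, 4.5000, -3.5000).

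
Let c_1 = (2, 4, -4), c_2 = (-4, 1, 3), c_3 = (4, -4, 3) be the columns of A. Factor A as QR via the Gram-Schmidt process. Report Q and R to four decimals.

Q = [[0.3333, -0.7158, 0.6136], [0.6667, 0.6391, 0.3835], [-0.6667, 0.2812, 0.6903]], R = [[6.0000, -2.6667, -3.3333], [0.0000, 4.3461, -4.5762], [0.0000, 0.0000, 2.9912]]

q_1 = c_1/‖c_1‖ = (2, 4, -4)/6.0000 = (0.3333, 0.6667, -0.6667).
r_{12} = q_1·c_2 = -2.6667.
u_2 = c_2 + 2.6667·q_1 = (-3.1111, 2.7778, 1.2222).
‖u_2‖ = 4.3461, so q_2 = (-0.7158, 0.6391, 0.2812).
r_{13} = q_1·c_3 = -3.3333; r_{23} = q_2·c_3 = -4.5762.
u_3 = c_3 + 3.3333·q_1 + 4.5762·q_2 = (1.8353, 1.1471, 2.0647).
‖u_3‖ = 2.9912, so q_3 = (0.6136, 0.3835, 0.6903).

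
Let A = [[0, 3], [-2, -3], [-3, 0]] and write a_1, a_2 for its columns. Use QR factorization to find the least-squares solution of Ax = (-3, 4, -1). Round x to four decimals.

a_1 = (0, -2, -3); ‖a_1‖ = 3.6056, so e_1 = (0.0000, -0.5547, -0.8321).
e_1·a_2 = 0.0000·3 + (-0.5547)·(-3) + (-0.8321)·0 = 1.6641.
u_2 = a_2 − 1.6641·e_1 = (3.0000, -2.0769, 1.3846).
‖u_2‖ = 3.9027, so e_2 = (0.7687, -0.5322, 0.3548).
Qᵀb = (-1.3868, -4.7896).
Back-substitute: x_2 = -4.7896/3.9027 = -1.2273.
x_1 = (-1.3868 − 1.6641·(-1.2273))/3.6056 = 0.1818.

x = (0.1818, -1.2273)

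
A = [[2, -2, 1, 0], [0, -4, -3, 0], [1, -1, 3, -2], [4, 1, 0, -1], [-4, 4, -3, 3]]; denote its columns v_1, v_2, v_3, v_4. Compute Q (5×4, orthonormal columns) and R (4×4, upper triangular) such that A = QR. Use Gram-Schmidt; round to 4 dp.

q_1 = v_1/‖v_1‖ = (2, 0, 1, 4, -4)/6.0828 = (0.3288, 0.0000, 0.1644, 0.6576, -0.6576).
r_{12} = q_1·v_2 = -2.7948.
u_2 = v_2 + 2.7948·q_1 = (-1.0811, -4.0000, -0.5405, 2.8378, 2.1622).
‖u_2‖ = 5.4945, so q_2 = (-0.1968, -0.7280, -0.0984, 0.5165, 0.3935).
r_{13} = q_1·v_3 = 2.7948; r_{23} = q_2·v_3 = 0.5116.
u_3 = v_3 − 2.7948·q_1 − 0.5116·q_2 = (0.1817, -2.6276, 2.5909, -2.1021, -1.3635).
‖u_3‖ = 4.4640, so q_3 = (0.0407, -0.5886, 0.5804, -0.4709, -0.3054).
r_{14} = q_1·v_4 = -2.9592; r_{24} = q_2·v_4 = 0.8608; r_{34} = q_3·v_4 = -1.6062.
u_4 = v_4 + 2.9592·q_1 − 0.8608·q_2 + 1.6062·q_3 = (1.2077, -0.3187, -0.4966, -0.2550, 0.2247).
‖u_4‖ = 1.3865, so q_4 = (0.8711, -0.2299, -0.3582, -0.1839, 0.1621).

Q = [[0.3288, -0.1968, 0.0407, 0.8711], [0.0000, -0.7280, -0.5886, -0.2299], [0.1644, -0.0984, 0.5804, -0.3582], [0.6576, 0.5165, -0.4709, -0.1839], [-0.6576, 0.3935, -0.3054, 0.1621]], R = [[6.0828, -2.7948, 2.7948, -2.9592], [0.0000, 5.4945, 0.5116, 0.8608], [0.0000, 0.0000, 4.4640, -1.6062], [0.0000, 0.0000, 0.0000, 1.3865]]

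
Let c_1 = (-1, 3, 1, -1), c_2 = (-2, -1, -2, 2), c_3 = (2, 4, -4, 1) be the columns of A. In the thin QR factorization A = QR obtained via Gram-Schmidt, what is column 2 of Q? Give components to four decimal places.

e_1 = c_1/‖c_1‖ = (-1, 3, 1, -1)/3.4641 = (-0.2887, 0.8660, 0.2887, -0.2887).
r_{12} = e_1·c_2 = -1.4434.
u_2 = c_2 + 1.4434·e_1 = (-2.4167, 0.2500, -1.5833, 1.5833).
‖u_2‖ = 3.3040, so e_2 = (-0.7314, 0.0757, -0.4792, 0.4792).

e_2 = (-0.7314, 0.0757, -0.4792, 0.4792)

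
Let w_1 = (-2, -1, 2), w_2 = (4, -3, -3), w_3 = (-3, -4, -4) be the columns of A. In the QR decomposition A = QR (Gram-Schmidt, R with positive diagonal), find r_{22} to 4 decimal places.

q_1 = w_1/‖w_1‖ = (-2, -1, 2)/3.0000 = (-0.6667, -0.3333, 0.6667).
r_{12} = q_1·w_2 = -3.6667.
u_2 = w_2 + 3.6667·q_1 = (1.5556, -4.2222, -0.5556).
r_{22} = ‖u_2‖ = 4.5338.

r_{22} = 4.5338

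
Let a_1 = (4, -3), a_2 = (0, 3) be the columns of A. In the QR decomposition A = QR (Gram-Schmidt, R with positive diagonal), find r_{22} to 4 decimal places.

a_1 = (4, -3); ‖a_1‖ = 5.0000, so q_1 = (0.8000, -0.6000).
q_1·a_2 = 0.8000·0 + (-0.6000)·3 = -1.8000.
u_2 = a_2 + 1.8000·q_1 = (1.4400, 1.9200).
r_{22} = ‖u_2‖ = 2.4000.

r_{22} = 2.4000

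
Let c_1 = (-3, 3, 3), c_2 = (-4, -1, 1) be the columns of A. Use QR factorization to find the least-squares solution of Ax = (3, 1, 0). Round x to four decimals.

x = (0.1404, -0.8158)

c_1 = (-3, 3, 3); ‖c_1‖ = 5.1962, so e_1 = (-0.5774, 0.5774, 0.5774).
e_1·c_2 = (-0.5774)·(-4) + 0.5774·(-1) + 0.5774·1 = 2.3094.
u_2 = c_2 − 2.3094·e_1 = (-2.6667, -2.3333, -0.3333).
‖u_2‖ = 3.5590, so e_2 = (-0.7493, -0.6556, -0.0937).
Qᵀb = (-1.1547, -2.9034).
Back-substitute: x_2 = -2.9034/3.5590 = -0.8158.
x_1 = (-1.1547 − 2.3094·(-0.8158))/5.1962 = 0.1404.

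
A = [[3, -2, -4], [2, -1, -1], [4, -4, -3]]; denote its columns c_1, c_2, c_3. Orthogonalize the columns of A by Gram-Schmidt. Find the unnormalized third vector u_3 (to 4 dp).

c_1 = (3, 2, 4); ‖c_1‖ = 5.3852, so e_1 = (0.5571, 0.3714, 0.7428).
e_1·c_2 = 0.5571·(-2) + 0.3714·(-1) + 0.7428·(-4) = -4.4567.
u_2 = c_2 + 4.4567·e_1 = (0.4828, 0.6552, -0.6897).
‖u_2‖ = 1.0667, so e_2 = (0.4526, 0.6142, -0.6465).
e_1·c_3 = 0.5571·(-4) + 0.3714·(-1) + 0.7428·(-3) = -4.8281; e_2·c_3 = 0.4526·(-4) + 0.6142·(-1) + (-0.6465)·(-3) = -0.4849.
u_3 = c_3 + 4.8281·e_1 + 0.4849·e_2 = (-1.0909, 1.0909, 0.2727).

u_3 = (-1.0909, 1.0909, 0.2727)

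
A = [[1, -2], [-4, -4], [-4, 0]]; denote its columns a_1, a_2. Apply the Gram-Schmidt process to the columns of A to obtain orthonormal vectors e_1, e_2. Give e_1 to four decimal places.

e_1 = (0.1741, -0.6963, -0.6963)

a_1 = (1, -4, -4); ‖a_1‖ = 5.7446, so e_1 = (0.1741, -0.6963, -0.6963).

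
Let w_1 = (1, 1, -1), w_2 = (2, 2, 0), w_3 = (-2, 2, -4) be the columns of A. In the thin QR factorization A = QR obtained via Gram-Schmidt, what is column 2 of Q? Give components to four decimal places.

w_1 = (1, 1, -1); ‖w_1‖ = 1.7321, so q_1 = (0.5774, 0.5774, -0.5774).
q_1·w_2 = 0.5774·2 + 0.5774·2 + (-0.5774)·0 = 2.3094.
u_2 = w_2 − 2.3094·q_1 = (0.6667, 0.6667, 1.3333).
‖u_2‖ = 1.6330, so q_2 = (0.4082, 0.4082, 0.8165).

q_2 = (0.4082, 0.4082, 0.8165)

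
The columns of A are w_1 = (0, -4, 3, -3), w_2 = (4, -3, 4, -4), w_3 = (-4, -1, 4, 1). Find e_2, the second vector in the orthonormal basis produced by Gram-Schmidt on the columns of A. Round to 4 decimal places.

e_1 = w_1/‖w_1‖ = (0, -4, 3, -3)/5.8310 = (0.0000, -0.6860, 0.5145, -0.5145).
r_{12} = e_1·w_2 = 6.1739.
u_2 = w_2 − 6.1739·e_1 = (4.0000, 1.2353, 0.8235, -0.8235).
‖u_2‖ = 4.3454, so e_2 = (0.9205, 0.2843, 0.1895, -0.1895).

e_2 = (0.9205, 0.2843, 0.1895, -0.1895)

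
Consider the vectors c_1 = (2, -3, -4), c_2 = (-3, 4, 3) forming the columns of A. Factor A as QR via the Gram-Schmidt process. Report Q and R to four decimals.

c_1 = (2, -3, -4); ‖c_1‖ = 5.3852, so e_1 = (0.3714, -0.5571, -0.7428).
e_1·c_2 = 0.3714·(-3) + (-0.5571)·4 + (-0.7428)·3 = -5.5709.
u_2 = c_2 + 5.5709·e_1 = (-0.9310, 0.8966, -1.1379).
‖u_2‖ = 1.7221, so e_2 = (-0.5406, 0.5206, -0.6608).

Q = [[0.3714, -0.5406], [-0.5571, 0.5206], [-0.7428, -0.6608]], R = [[5.3852, -5.5709], [0.0000, 1.7221]]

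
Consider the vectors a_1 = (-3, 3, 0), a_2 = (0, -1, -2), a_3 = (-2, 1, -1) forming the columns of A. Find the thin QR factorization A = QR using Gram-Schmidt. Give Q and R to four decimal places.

Q = [[-0.7071, -0.2357, -0.6667], [0.7071, -0.2357, -0.6667], [0.0000, -0.9428, 0.3333]], R = [[4.2426, -0.7071, 2.1213], [0.0000, 2.1213, 1.1785], [0.0000, 0.0000, 0.3333]]

a_1 = (-3, 3, 0); ‖a_1‖ = 4.2426, so e_1 = (-0.7071, 0.7071, 0.0000).
e_1·a_2 = (-0.7071)·0 + 0.7071·(-1) + 0.0000·(-2) = -0.7071.
u_2 = a_2 + 0.7071·e_1 = (-0.5000, -0.5000, -2.0000).
‖u_2‖ = 2.1213, so e_2 = (-0.2357, -0.2357, -0.9428).
e_1·a_3 = (-0.7071)·(-2) + 0.7071·1 + 0.0000·(-1) = 2.1213; e_2·a_3 = (-0.2357)·(-2) + (-0.2357)·1 + (-0.9428)·(-1) = 1.1785.
u_3 = a_3 − 2.1213·e_1 − 1.1785·e_2 = (-0.2222, -0.2222, 0.1111).
‖u_3‖ = 0.3333, so e_3 = (-0.6667, -0.6667, 0.3333).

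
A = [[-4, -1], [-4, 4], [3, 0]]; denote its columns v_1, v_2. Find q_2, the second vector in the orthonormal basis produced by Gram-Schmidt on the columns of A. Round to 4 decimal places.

q_2 = (-0.5911, 0.7704, 0.2391)

v_1 = (-4, -4, 3); ‖v_1‖ = 6.4031, so q_1 = (-0.6247, -0.6247, 0.4685).
q_1·v_2 = (-0.6247)·(-1) + (-0.6247)·4 + 0.4685·0 = -1.8741.
u_2 = v_2 + 1.8741·q_1 = (-2.1707, 2.8293, 0.8780).
‖u_2‖ = 3.6726, so q_2 = (-0.5911, 0.7704, 0.2391).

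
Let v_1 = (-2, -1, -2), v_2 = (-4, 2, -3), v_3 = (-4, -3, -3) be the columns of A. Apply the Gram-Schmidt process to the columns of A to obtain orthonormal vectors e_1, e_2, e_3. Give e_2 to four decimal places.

e_1 = v_1/‖v_1‖ = (-2, -1, -2)/3.0000 = (-0.6667, -0.3333, -0.6667).
r_{12} = e_1·v_2 = 4.0000.
u_2 = v_2 − 4.0000·e_1 = (-1.3333, 3.3333, -0.3333).
‖u_2‖ = 3.6056, so e_2 = (-0.3698, 0.9245, -0.0925).

e_2 = (-0.3698, 0.9245, -0.0925)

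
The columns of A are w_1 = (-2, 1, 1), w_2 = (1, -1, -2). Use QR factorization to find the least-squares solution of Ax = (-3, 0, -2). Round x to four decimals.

w_1 = (-2, 1, 1); ‖w_1‖ = 2.4495, so q_1 = (-0.8165, 0.4082, 0.4082).
q_1·w_2 = (-0.8165)·1 + 0.4082·(-1) + 0.4082·(-2) = -2.0412.
u_2 = w_2 + 2.0412·q_1 = (-0.6667, -0.1667, -1.1667).
‖u_2‖ = 1.3540, so q_2 = (-0.4924, -0.1231, -0.8616).
Qᵀb = (1.6330, 3.2004).
Back-substitute: x_2 = 3.2004/1.3540 = 2.3636.
x_1 = (1.6330 + 2.0412·2.3636)/2.4495 = 2.6364.

x = (2.6364, 2.3636)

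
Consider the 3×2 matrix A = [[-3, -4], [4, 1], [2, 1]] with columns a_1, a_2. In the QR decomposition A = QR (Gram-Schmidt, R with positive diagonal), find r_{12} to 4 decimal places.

a_1 = (-3, 4, 2); ‖a_1‖ = 5.3852, so e_1 = (-0.5571, 0.7428, 0.3714).
r_{12} = e_1·a_2 = 3.3425.

r_{12} = 3.3425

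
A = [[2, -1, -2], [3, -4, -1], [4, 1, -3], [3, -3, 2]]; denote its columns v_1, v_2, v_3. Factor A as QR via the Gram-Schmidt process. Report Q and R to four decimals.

e_1 = v_1/‖v_1‖ = (2, 3, 4, 3)/6.1644 = (0.3244, 0.4867, 0.6489, 0.4867).
r_{12} = e_1·v_2 = -3.0822.
u_2 = v_2 + 3.0822·e_1 = (0.0000, -2.5000, 3.0000, -1.5000).
‖u_2‖ = 4.1833, so e_2 = (0.0000, -0.5976, 0.7171, -0.3586).
r_{13} = e_1·v_3 = -2.1089; r_{23} = e_2·v_3 = -2.2709.
u_3 = v_3 + 2.1089·e_1 + 2.2709·e_2 = (-1.3158, -1.3308, -0.0030, 2.2120).
‖u_3‖ = 2.8975, so e_3 = (-0.4541, -0.4593, -0.0010, 0.7634).

Q = [[0.3244, 0.0000, -0.4541], [0.4867, -0.5976, -0.4593], [0.6489, 0.7171, -0.0010], [0.4867, -0.3586, 0.7634]], R = [[6.1644, -3.0822, -2.1089], [0.0000, 4.1833, -2.2709], [0.0000, 0.0000, 2.8975]]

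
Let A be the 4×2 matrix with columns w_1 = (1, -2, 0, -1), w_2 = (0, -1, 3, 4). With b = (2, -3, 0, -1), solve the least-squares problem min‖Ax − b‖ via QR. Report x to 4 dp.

x = (1.5263, 0.0789)

q_1 = w_1/‖w_1‖ = (1, -2, 0, -1)/2.4495 = (0.4082, -0.8165, 0.0000, -0.4082).
r_{12} = q_1·w_2 = -0.8165.
u_2 = w_2 + 0.8165·q_1 = (0.3333, -1.6667, 3.0000, 3.6667).
‖u_2‖ = 5.0332, so q_2 = (0.0662, -0.3311, 0.5960, 0.7285).
Qᵀb = (3.6742, 0.3974).
Back-substitute: x_2 = 0.3974/5.0332 = 0.0789.
x_1 = (3.6742 + 0.8165·0.0789)/2.4495 = 1.5263.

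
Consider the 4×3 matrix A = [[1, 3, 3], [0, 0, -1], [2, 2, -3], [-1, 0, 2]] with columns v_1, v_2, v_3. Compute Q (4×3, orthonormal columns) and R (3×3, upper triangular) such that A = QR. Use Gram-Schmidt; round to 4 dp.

Q = [[0.4082, 0.8339, 0.2944], [0.0000, 0.0000, -0.6097], [0.8165, -0.1516, -0.4415], [-0.4082, 0.5307, -0.5887]], R = [[2.4495, 2.8577, -2.0412], [0.0000, 2.1985, 4.0179], [0.0000, 0.0000, 1.6400]]

q_1 = v_1/‖v_1‖ = (1, 0, 2, -1)/2.4495 = (0.4082, 0.0000, 0.8165, -0.4082).
r_{12} = q_1·v_2 = 2.8577.
u_2 = v_2 − 2.8577·q_1 = (1.8333, 0.0000, -0.3333, 1.1667).
‖u_2‖ = 2.1985, so q_2 = (0.8339, 0.0000, -0.1516, 0.5307).
r_{13} = q_1·v_3 = -2.0412; r_{23} = q_2·v_3 = 4.0179.
u_3 = v_3 + 2.0412·q_1 − 4.0179·q_2 = (0.4828, -1.0000, -0.7241, -0.9655).
‖u_3‖ = 1.6400, so q_3 = (0.2944, -0.6097, -0.4415, -0.5887).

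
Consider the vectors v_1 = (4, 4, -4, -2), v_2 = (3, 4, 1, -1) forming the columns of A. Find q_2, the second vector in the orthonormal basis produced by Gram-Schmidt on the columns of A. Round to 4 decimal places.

q_1 = v_1/‖v_1‖ = (4, 4, -4, -2)/7.2111 = (0.5547, 0.5547, -0.5547, -0.2774).
r_{12} = q_1·v_2 = 3.6056.
u_2 = v_2 − 3.6056·q_1 = (1.0000, 2.0000, 3.0000, 0.0000).
‖u_2‖ = 3.7417, so q_2 = (0.2673, 0.5345, 0.8018, 0.0000).

q_2 = (0.2673, 0.5345, 0.8018, 0.0000)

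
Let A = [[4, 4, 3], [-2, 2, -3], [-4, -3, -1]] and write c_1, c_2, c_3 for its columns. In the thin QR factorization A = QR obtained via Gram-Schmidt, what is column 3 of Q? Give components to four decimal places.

q_3 = (0.6472, -0.1849, 0.7396)

q_1 = c_1/‖c_1‖ = (4, -2, -4)/6.0000 = (0.6667, -0.3333, -0.6667).
r_{12} = q_1·c_2 = 4.0000.
u_2 = c_2 − 4.0000·q_1 = (1.3333, 3.3333, -0.3333).
‖u_2‖ = 3.6056, so q_2 = (0.3698, 0.9245, -0.0925).
r_{13} = q_1·c_3 = 3.6667; r_{23} = q_2·c_3 = -1.5717.
u_3 = c_3 − 3.6667·q_1 + 1.5717·q_2 = (1.1368, -0.3248, 1.2991).
‖u_3‖ = 1.7566, so q_3 = (0.6472, -0.1849, 0.7396).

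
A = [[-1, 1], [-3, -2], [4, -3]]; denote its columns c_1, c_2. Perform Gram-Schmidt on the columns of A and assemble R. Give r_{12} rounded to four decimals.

e_1 = c_1/‖c_1‖ = (-1, -3, 4)/5.0990 = (-0.1961, -0.5883, 0.7845).
r_{12} = e_1·c_2 = -1.3728.

r_{12} = -1.3728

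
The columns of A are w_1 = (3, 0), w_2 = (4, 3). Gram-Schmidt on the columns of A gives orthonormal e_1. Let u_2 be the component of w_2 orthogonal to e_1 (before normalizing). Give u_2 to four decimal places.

e_1 = w_1/‖w_1‖ = (3, 0)/3.0000 = (1.0000, 0.0000).
r_{12} = e_1·w_2 = 4.0000.
u_2 = w_2 − 4.0000·e_1 = (0.0000, 3.0000).

u_2 = (0.0000, 3.0000)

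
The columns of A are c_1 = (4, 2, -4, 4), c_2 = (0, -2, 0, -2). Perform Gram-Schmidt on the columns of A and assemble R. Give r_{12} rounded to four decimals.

r_{12} = -1.6641

e_1 = c_1/‖c_1‖ = (4, 2, -4, 4)/7.2111 = (0.5547, 0.2774, -0.5547, 0.5547).
r_{12} = e_1·c_2 = -1.6641.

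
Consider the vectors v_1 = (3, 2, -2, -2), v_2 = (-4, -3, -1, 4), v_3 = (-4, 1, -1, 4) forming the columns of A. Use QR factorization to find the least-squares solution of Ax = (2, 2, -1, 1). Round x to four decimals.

x = (0.6076, -0.1361, 0.3766)

v_1 = (3, 2, -2, -2); ‖v_1‖ = 4.5826, so e_1 = (0.6547, 0.4364, -0.4364, -0.4364).
e_1·v_2 = 0.6547·(-4) + 0.4364·(-3) + (-0.4364)·(-1) + (-0.4364)·4 = -5.2372.
u_2 = v_2 + 5.2372·e_1 = (-0.5714, -0.7143, -3.2857, 1.7143).
‖u_2‖ = 3.8173, so e_2 = (-0.1497, -0.1871, -0.8608, 0.4491).
e_1·v_3 = 0.6547·(-4) + 0.4364·1 + (-0.4364)·(-1) + (-0.4364)·4 = -3.4915; e_2·v_3 = (-0.1497)·(-4) + (-0.1871)·1 + (-0.8608)·(-1) + 0.4491·4 = 3.0688.
u_3 = v_3 + 3.4915·e_1 − 3.0688·e_2 = (-1.2549, 3.0980, 0.1176, 1.0980).
‖u_3‖ = 3.5202, so e_3 = (-0.3565, 0.8801, 0.0334, 0.3119).
Qᵀb = (2.1822, 0.6362, 1.3257).
Back-substitute: x_3 = 1.3257/3.5202 = 0.3766.
x_2 = (0.6362 − 3.0688·0.3766)/3.8173 = -0.1361.
x_1 = (2.1822 + 5.2372·(-0.1361) + 3.4915·0.3766)/4.5826 = 0.6076.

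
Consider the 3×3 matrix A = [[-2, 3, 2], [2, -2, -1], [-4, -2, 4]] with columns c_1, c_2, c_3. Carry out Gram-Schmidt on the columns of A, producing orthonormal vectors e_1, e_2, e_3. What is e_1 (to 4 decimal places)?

c_1 = (-2, 2, -4); ‖c_1‖ = 4.8990, so e_1 = (-0.4082, 0.4082, -0.8165).

e_1 = (-0.4082, 0.4082, -0.8165)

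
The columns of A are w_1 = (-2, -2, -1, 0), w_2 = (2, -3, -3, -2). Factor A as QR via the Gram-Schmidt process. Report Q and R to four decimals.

w_1 = (-2, -2, -1, 0); ‖w_1‖ = 3.0000, so e_1 = (-0.6667, -0.6667, -0.3333, 0.0000).
e_1·w_2 = (-0.6667)·2 + (-0.6667)·(-3) + (-0.3333)·(-3) + 0.0000·(-2) = 1.6667.
u_2 = w_2 − 1.6667·e_1 = (3.1111, -1.8889, -2.4444, -2.0000).
‖u_2‖ = 4.8189, so e_2 = (0.6456, -0.3920, -0.5073, -0.4150).

Q = [[-0.6667, 0.6456], [-0.6667, -0.3920], [-0.3333, -0.5073], [0.0000, -0.4150]], R = [[3.0000, 1.6667], [0.0000, 4.8189]]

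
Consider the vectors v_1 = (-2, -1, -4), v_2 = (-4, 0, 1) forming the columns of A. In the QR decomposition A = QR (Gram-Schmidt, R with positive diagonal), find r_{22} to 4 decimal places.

e_1 = v_1/‖v_1‖ = (-2, -1, -4)/4.5826 = (-0.4364, -0.2182, -0.8729).
r_{12} = e_1·v_2 = 0.8729.
u_2 = v_2 − 0.8729·e_1 = (-3.6190, 0.1905, 1.7619).
r_{22} = ‖u_2‖ = 4.0297.

r_{22} = 4.0297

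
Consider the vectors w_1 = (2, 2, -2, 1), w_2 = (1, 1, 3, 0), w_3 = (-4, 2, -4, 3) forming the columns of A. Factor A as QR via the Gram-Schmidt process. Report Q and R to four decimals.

q_1 = w_1/‖w_1‖ = (2, 2, -2, 1)/3.6056 = (0.5547, 0.5547, -0.5547, 0.2774).
r_{12} = q_1·w_2 = -0.5547.
u_2 = w_2 + 0.5547·q_1 = (1.3077, 1.3077, 2.6923, 0.1538).
‖u_2‖ = 3.2699, so q_2 = (0.3999, 0.3999, 0.8234, 0.0470).
r_{13} = q_1·w_3 = 1.9415; r_{23} = q_2·w_3 = -3.9521.
u_3 = w_3 − 1.9415·q_1 + 3.9521·q_2 = (-3.4964, 2.5036, 0.3309, 2.6475).
‖u_3‖ = 5.0608, so q_3 = (-0.6909, 0.4947, 0.0654, 0.5231).

Q = [[0.5547, 0.3999, -0.6909], [0.5547, 0.3999, 0.4947], [-0.5547, 0.8234, 0.0654], [0.2774, 0.0470, 0.5231]], R = [[3.6056, -0.5547, 1.9415], [0.0000, 3.2699, -3.9521], [0.0000, 0.0000, 5.0608]]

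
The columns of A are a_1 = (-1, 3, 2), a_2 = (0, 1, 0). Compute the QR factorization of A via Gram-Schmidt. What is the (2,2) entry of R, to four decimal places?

r_{22} = 0.5976

a_1 = (-1, 3, 2); ‖a_1‖ = 3.7417, so q_1 = (-0.2673, 0.8018, 0.5345).
q_1·a_2 = (-0.2673)·0 + 0.8018·1 + 0.5345·0 = 0.8018.
u_2 = a_2 − 0.8018·q_1 = (0.2143, 0.3571, -0.4286).
r_{22} = ‖u_2‖ = 0.5976.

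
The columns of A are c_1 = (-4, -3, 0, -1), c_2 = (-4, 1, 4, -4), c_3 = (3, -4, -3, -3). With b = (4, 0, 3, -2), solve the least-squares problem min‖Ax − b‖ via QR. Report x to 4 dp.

q_1 = c_1/‖c_1‖ = (-4, -3, 0, -1)/5.0990 = (-0.7845, -0.5883, 0.0000, -0.1961).
r_{12} = q_1·c_2 = 3.3340.
u_2 = c_2 − 3.3340·q_1 = (-1.3846, 2.9615, 4.0000, -3.3462).
‖u_2‖ = 6.1550, so q_2 = (-0.2250, 0.4812, 0.6499, -0.5436).
r_{13} = q_1·c_3 = 0.5883; r_{23} = q_2·c_3 = -2.9182.
u_3 = c_3 − 0.5883·q_1 + 2.9182·q_2 = (2.8051, -2.2497, -1.1036, -4.4711).
‖u_3‖ = 5.8428, so q_3 = (0.4801, -0.3850, -0.1889, -0.7652).
Qᵀb = (-2.7456, 2.1371, 2.8842).
Back-substitute: x_3 = 2.8842/5.8428 = 0.4936.
x_2 = (2.1371 + 2.9182·0.4936)/6.1550 = 0.5812.
x_1 = (-2.7456 − 3.3340·0.5812 − 0.5883·0.4936)/5.0990 = -0.9755.

x = (-0.9755, 0.5812, 0.4936)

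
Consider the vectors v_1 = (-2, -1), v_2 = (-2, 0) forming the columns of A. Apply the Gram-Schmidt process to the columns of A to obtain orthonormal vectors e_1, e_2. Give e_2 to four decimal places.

v_1 = (-2, -1); ‖v_1‖ = 2.2361, so e_1 = (-0.8944, -0.4472).
e_1·v_2 = (-0.8944)·(-2) + (-0.4472)·0 = 1.7889.
u_2 = v_2 − 1.7889·e_1 = (-0.4000, 0.8000).
‖u_2‖ = 0.8944, so e_2 = (-0.4472, 0.8944).

e_2 = (-0.4472, 0.8944)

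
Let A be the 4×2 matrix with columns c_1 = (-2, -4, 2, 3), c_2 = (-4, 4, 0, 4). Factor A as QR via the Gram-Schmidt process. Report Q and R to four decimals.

c_1 = (-2, -4, 2, 3); ‖c_1‖ = 5.7446, so q_1 = (-0.3482, -0.6963, 0.3482, 0.5222).
q_1·c_2 = (-0.3482)·(-4) + (-0.6963)·4 + 0.3482·0 + 0.5222·4 = 0.6963.
u_2 = c_2 − 0.6963·q_1 = (-3.7576, 4.4848, -0.2424, 3.6364).
‖u_2‖ = 6.8931, so q_2 = (-0.5451, 0.6506, -0.0352, 0.5275).

Q = [[-0.3482, -0.5451], [-0.6963, 0.6506], [0.3482, -0.0352], [0.5222, 0.5275]], R = [[5.7446, 0.6963], [0.0000, 6.8931]]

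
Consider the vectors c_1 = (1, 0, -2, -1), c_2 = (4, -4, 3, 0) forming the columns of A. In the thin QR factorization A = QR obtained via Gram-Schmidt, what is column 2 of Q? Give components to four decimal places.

q_1 = c_1/‖c_1‖ = (1, 0, -2, -1)/2.4495 = (0.4082, 0.0000, -0.8165, -0.4082).
r_{12} = q_1·c_2 = -0.8165.
u_2 = c_2 + 0.8165·q_1 = (4.3333, -4.0000, 2.3333, -0.3333).
‖u_2‖ = 6.3509, so q_2 = (0.6823, -0.6298, 0.3674, -0.0525).

q_2 = (0.6823, -0.6298, 0.3674, -0.0525)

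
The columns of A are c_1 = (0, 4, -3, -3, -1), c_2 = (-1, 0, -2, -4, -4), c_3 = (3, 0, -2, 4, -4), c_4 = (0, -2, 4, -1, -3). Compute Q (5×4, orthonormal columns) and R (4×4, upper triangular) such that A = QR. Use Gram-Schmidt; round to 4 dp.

Q = [[0.0000, -0.2077, 0.4635, 0.2571], [0.6761, -0.5223, 0.0708, 0.4167], [-0.5071, -0.0237, -0.3232, 0.7953], [-0.5071, -0.4392, 0.6037, -0.1286], [-0.1690, -0.7004, -0.5579, -0.3334]], R = [[5.9161, 3.7187, -0.3381, -2.3664], [0.0000, 4.8137, 0.4689, 3.4901], [0.0000, 0.0000, 6.6833, -0.3646], [0.0000, 0.0000, 0.0000, 3.4766]]

c_1 = (0, 4, -3, -3, -1); ‖c_1‖ = 5.9161, so e_1 = (0.0000, 0.6761, -0.5071, -0.5071, -0.1690).
e_1·c_2 = 0.0000·(-1) + 0.6761·0 + (-0.5071)·(-2) + (-0.5071)·(-4) + (-0.1690)·(-4) = 3.7187.
u_2 = c_2 − 3.7187·e_1 = (-1.0000, -2.5143, -0.1143, -2.1143, -3.3714).
‖u_2‖ = 4.8137, so e_2 = (-0.2077, -0.5223, -0.0237, -0.4392, -0.7004).
e_1·c_3 = 0.0000·3 + 0.6761·0 + (-0.5071)·(-2) + (-0.5071)·4 + (-0.1690)·(-4) = -0.3381; e_2·c_3 = (-0.2077)·3 + (-0.5223)·0 + (-0.0237)·(-2) + (-0.4392)·4 + (-0.7004)·(-4) = 0.4689.
u_3 = c_3 + 0.3381·e_1 − 0.4689·e_2 = (3.0974, 0.4735, -2.1603, 4.0345, -3.7287).
‖u_3‖ = 6.6833, so e_3 = (0.4635, 0.0708, -0.3232, 0.6037, -0.5579).
e_1·c_4 = 0.0000·0 + 0.6761·(-2) + (-0.5071)·4 + (-0.5071)·(-1) + (-0.1690)·(-3) = -2.3664; e_2·c_4 = (-0.2077)·0 + (-0.5223)·(-2) + (-0.0237)·4 + (-0.4392)·(-1) + (-0.7004)·(-3) = 3.4901; e_3·c_4 = 0.4635·0 + 0.0708·(-2) + (-0.3232)·4 + 0.6037·(-1) + (-0.5579)·(-3) = -0.3646.
u_4 = c_4 + 2.3664·e_1 − 3.4901·e_2 + 0.3646·e_3 = (0.8940, 1.4488, 2.7650, -0.4470, -1.1590).
‖u_4‖ = 3.4766, so e_4 = (0.2571, 0.4167, 0.7953, -0.1286, -0.3334).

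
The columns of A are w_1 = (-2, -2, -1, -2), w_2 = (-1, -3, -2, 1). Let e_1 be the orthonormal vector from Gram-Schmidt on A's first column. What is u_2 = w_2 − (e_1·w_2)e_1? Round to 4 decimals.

u_2 = (0.2308, -1.7692, -1.3846, 2.2308)

w_1 = (-2, -2, -1, -2); ‖w_1‖ = 3.6056, so e_1 = (-0.5547, -0.5547, -0.2774, -0.5547).
e_1·w_2 = (-0.5547)·(-1) + (-0.5547)·(-3) + (-0.2774)·(-2) + (-0.5547)·1 = 2.2188.
u_2 = w_2 − 2.2188·e_1 = (0.2308, -1.7692, -1.3846, 2.2308).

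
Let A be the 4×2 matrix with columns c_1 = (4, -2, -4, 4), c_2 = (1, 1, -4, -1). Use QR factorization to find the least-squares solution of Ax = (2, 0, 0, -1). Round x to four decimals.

e_1 = c_1/‖c_1‖ = (4, -2, -4, 4)/7.2111 = (0.5547, -0.2774, -0.5547, 0.5547).
r_{12} = e_1·c_2 = 1.9415.
u_2 = c_2 − 1.9415·e_1 = (-0.0769, 1.5385, -2.9231, -2.0769).
‖u_2‖ = 3.9027, so e_2 = (-0.0197, 0.3942, -0.7490, -0.5322).
Qᵀb = (0.5547, 0.4928).
Back-substitute: x_2 = 0.4928/3.9027 = 0.1263.
x_1 = (0.5547 − 1.9415·0.1263)/7.2111 = 0.0429.

x = (0.0429, 0.1263)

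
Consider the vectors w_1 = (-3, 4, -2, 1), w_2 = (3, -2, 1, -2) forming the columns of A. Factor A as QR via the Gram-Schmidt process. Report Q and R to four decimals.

Q = [[-0.5477, 0.4954], [0.7303, 0.4404], [-0.3651, -0.2202], [0.1826, -0.7156]], R = [[5.4772, -3.8341], [0.0000, 1.8166]]

w_1 = (-3, 4, -2, 1); ‖w_1‖ = 5.4772, so q_1 = (-0.5477, 0.7303, -0.3651, 0.1826).
q_1·w_2 = (-0.5477)·3 + 0.7303·(-2) + (-0.3651)·1 + 0.1826·(-2) = -3.8341.
u_2 = w_2 + 3.8341·q_1 = (0.9000, 0.8000, -0.4000, -1.3000).
‖u_2‖ = 1.8166, so q_2 = (0.4954, 0.4404, -0.2202, -0.7156).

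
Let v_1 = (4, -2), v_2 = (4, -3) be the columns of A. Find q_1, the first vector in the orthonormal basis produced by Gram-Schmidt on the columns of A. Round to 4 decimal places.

q_1 = (0.8944, -0.4472)

v_1 = (4, -2); ‖v_1‖ = 4.4721, so q_1 = (0.8944, -0.4472).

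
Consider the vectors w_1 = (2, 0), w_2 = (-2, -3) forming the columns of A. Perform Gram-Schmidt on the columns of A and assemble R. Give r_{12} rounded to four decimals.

r_{12} = -2.0000

e_1 = w_1/‖w_1‖ = (2, 0)/2.0000 = (1.0000, 0.0000).
r_{12} = e_1·w_2 = -2.0000.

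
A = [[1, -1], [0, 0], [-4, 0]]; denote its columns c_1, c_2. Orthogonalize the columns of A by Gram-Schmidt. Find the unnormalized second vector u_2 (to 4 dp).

u_2 = (-0.9412, 0.0000, -0.2353)

c_1 = (1, 0, -4); ‖c_1‖ = 4.1231, so q_1 = (0.2425, 0.0000, -0.9701).
q_1·c_2 = 0.2425·(-1) + 0.0000·0 + (-0.9701)·0 = -0.2425.
u_2 = c_2 + 0.2425·q_1 = (-0.9412, 0.0000, -0.2353).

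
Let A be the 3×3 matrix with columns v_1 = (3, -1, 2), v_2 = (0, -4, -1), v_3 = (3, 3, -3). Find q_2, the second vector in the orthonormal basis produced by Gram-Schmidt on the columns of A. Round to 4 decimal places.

q_2 = (-0.1048, -0.9435, -0.3145)

v_1 = (3, -1, 2); ‖v_1‖ = 3.7417, so q_1 = (0.8018, -0.2673, 0.5345).
q_1·v_2 = 0.8018·0 + (-0.2673)·(-4) + 0.5345·(-1) = 0.5345.
u_2 = v_2 − 0.5345·q_1 = (-0.4286, -3.8571, -1.2857).
‖u_2‖ = 4.0883, so q_2 = (-0.1048, -0.9435, -0.3145).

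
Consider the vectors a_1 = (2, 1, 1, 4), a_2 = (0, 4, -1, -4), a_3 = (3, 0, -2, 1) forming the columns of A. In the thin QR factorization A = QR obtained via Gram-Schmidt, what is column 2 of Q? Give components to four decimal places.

e_2 = (0.2349, 0.9124, -0.0813, -0.3252)

a_1 = (2, 1, 1, 4); ‖a_1‖ = 4.6904, so e_1 = (0.4264, 0.2132, 0.2132, 0.8528).
e_1·a_2 = 0.4264·0 + 0.2132·4 + 0.2132·(-1) + 0.8528·(-4) = -2.7716.
u_2 = a_2 + 2.7716·e_1 = (1.1818, 4.5909, -0.4091, -1.6364).
‖u_2‖ = 5.0317, so e_2 = (0.2349, 0.9124, -0.0813, -0.3252).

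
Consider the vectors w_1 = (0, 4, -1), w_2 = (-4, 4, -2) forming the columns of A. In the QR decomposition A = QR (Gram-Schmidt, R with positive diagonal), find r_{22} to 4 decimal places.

r_{22} = 4.1160

q_1 = w_1/‖w_1‖ = (0, 4, -1)/4.1231 = (0.0000, 0.9701, -0.2425).
r_{12} = q_1·w_2 = 4.3656.
u_2 = w_2 − 4.3656·q_1 = (-4.0000, -0.2353, -0.9412).
r_{22} = ‖u_2‖ = 4.1160.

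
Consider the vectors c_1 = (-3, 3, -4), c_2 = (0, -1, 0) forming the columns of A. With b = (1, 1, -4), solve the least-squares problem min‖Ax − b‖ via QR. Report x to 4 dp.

x = (0.5200, 0.5600)

c_1 = (-3, 3, -4); ‖c_1‖ = 5.8310, so e_1 = (-0.5145, 0.5145, -0.6860).
e_1·c_2 = (-0.5145)·0 + 0.5145·(-1) + (-0.6860)·0 = -0.5145.
u_2 = c_2 + 0.5145·e_1 = (-0.2647, -0.7353, -0.3529).
‖u_2‖ = 0.8575, so e_2 = (-0.3087, -0.8575, -0.4116).
Qᵀb = (2.7440, 0.4802).
Back-substitute: x_2 = 0.4802/0.8575 = 0.5600.
x_1 = (2.7440 + 0.5145·0.5600)/5.8310 = 0.5200.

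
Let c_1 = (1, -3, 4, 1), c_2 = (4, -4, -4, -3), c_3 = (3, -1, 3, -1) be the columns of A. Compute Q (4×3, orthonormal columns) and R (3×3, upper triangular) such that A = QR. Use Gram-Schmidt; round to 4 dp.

c_1 = (1, -3, 4, 1); ‖c_1‖ = 5.1962, so e_1 = (0.1925, -0.5774, 0.7698, 0.1925).
e_1·c_2 = 0.1925·4 + (-0.5774)·(-4) + 0.7698·(-4) + 0.1925·(-3) = -0.5774.
u_2 = c_2 + 0.5774·e_1 = (4.1111, -4.3333, -3.5556, -2.8889).
‖u_2‖ = 7.5277, so e_2 = (0.5461, -0.5756, -0.4723, -0.3838).
e_1·c_3 = 0.1925·3 + (-0.5774)·(-1) + 0.7698·3 + 0.1925·(-1) = 3.2717; e_2·c_3 = 0.5461·3 + (-0.5756)·(-1) + (-0.4723)·3 + (-0.3838)·(-1) = 1.1808.
u_3 = c_3 − 3.2717·e_1 − 1.1808·e_2 = (1.7255, 1.5686, 1.0392, -1.1765).
‖u_3‖ = 2.8110, so e_3 = (0.6138, 0.5580, 0.3697, -0.4185).

Q = [[0.1925, 0.5461, 0.6138], [-0.5774, -0.5756, 0.5580], [0.7698, -0.4723, 0.3697], [0.1925, -0.3838, -0.4185]], R = [[5.1962, -0.5774, 3.2717], [0.0000, 7.5277, 1.1808], [0.0000, 0.0000, 2.8110]]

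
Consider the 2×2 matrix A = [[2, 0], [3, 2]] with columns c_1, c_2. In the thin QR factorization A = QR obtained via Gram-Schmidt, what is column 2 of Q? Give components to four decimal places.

e_2 = (-0.8321, 0.5547)

c_1 = (2, 3); ‖c_1‖ = 3.6056, so e_1 = (0.5547, 0.8321).
e_1·c_2 = 0.5547·0 + 0.8321·2 = 1.6641.
u_2 = c_2 − 1.6641·e_1 = (-0.9231, 0.6154).
‖u_2‖ = 1.1094, so e_2 = (-0.8321, 0.5547).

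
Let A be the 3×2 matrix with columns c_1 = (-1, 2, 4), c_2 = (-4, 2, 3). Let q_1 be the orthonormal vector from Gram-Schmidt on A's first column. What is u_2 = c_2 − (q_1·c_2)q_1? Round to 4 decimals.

u_2 = (-3.0476, 0.0952, -0.8095)

c_1 = (-1, 2, 4); ‖c_1‖ = 4.5826, so q_1 = (-0.2182, 0.4364, 0.8729).
q_1·c_2 = (-0.2182)·(-4) + 0.4364·2 + 0.8729·3 = 4.3644.
u_2 = c_2 − 4.3644·q_1 = (-3.0476, 0.0952, -0.8095).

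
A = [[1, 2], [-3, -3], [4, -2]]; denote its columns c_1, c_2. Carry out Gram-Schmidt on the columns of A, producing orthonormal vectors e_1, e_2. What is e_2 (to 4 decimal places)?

c_1 = (1, -3, 4); ‖c_1‖ = 5.0990, so e_1 = (0.1961, -0.5883, 0.7845).
e_1·c_2 = 0.1961·2 + (-0.5883)·(-3) + 0.7845·(-2) = 0.5883.
u_2 = c_2 − 0.5883·e_1 = (1.8846, -2.6538, -2.4615).
‖u_2‖ = 4.0809, so e_2 = (0.4618, -0.6503, -0.6032).

e_2 = (0.4618, -0.6503, -0.6032)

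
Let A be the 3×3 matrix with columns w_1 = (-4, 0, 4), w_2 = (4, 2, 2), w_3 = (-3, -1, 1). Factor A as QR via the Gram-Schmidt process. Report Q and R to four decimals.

w_1 = (-4, 0, 4); ‖w_1‖ = 5.6569, so e_1 = (-0.7071, 0.0000, 0.7071).
e_1·w_2 = (-0.7071)·4 + 0.0000·2 + 0.7071·2 = -1.4142.
u_2 = w_2 + 1.4142·e_1 = (3.0000, 2.0000, 3.0000).
‖u_2‖ = 4.6904, so e_2 = (0.6396, 0.4264, 0.6396).
e_1·w_3 = (-0.7071)·(-3) + 0.0000·(-1) + 0.7071·1 = 2.8284; e_2·w_3 = 0.6396·(-3) + 0.4264·(-1) + 0.6396·1 = -1.7056.
u_3 = w_3 − 2.8284·e_1 + 1.7056·e_2 = (0.0909, -0.2727, 0.0909).
‖u_3‖ = 0.3015, so e_3 = (0.3015, -0.9045, 0.3015).

Q = [[-0.7071, 0.6396, 0.3015], [0.0000, 0.4264, -0.9045], [0.7071, 0.6396, 0.3015]], R = [[5.6569, -1.4142, 2.8284], [0.0000, 4.6904, -1.7056], [0.0000, 0.0000, 0.3015]]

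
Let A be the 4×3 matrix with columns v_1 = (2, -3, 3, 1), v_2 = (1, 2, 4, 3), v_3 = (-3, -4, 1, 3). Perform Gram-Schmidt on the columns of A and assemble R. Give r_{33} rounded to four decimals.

v_1 = (2, -3, 3, 1); ‖v_1‖ = 4.7958, so e_1 = (0.4170, -0.6255, 0.6255, 0.2085).
e_1·v_2 = 0.4170·1 + (-0.6255)·2 + 0.6255·4 + 0.2085·3 = 2.2937.
u_2 = v_2 − 2.2937·e_1 = (0.0435, 3.4348, 2.5652, 2.5217).
‖u_2‖ = 4.9738, so e_2 = (0.0087, 0.6906, 0.5157, 0.5070).
e_1·v_3 = 0.4170·(-3) + (-0.6255)·(-4) + 0.6255·1 + 0.2085·3 = 2.5022; e_2·v_3 = 0.0087·(-3) + 0.6906·(-4) + 0.5157·1 + 0.5070·3 = -0.7518.
u_3 = v_3 − 2.5022·e_1 + 0.7518·e_2 = (-4.0369, -1.9156, -0.1775, 2.8594).
r_{33} = ‖u_3‖ = 5.3079.

r_{33} = 5.3079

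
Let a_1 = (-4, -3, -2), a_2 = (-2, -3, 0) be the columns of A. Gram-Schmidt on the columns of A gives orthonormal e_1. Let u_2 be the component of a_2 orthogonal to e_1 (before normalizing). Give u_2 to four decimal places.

a_1 = (-4, -3, -2); ‖a_1‖ = 5.3852, so e_1 = (-0.7428, -0.5571, -0.3714).
e_1·a_2 = (-0.7428)·(-2) + (-0.5571)·(-3) + (-0.3714)·0 = 3.1568.
u_2 = a_2 − 3.1568·e_1 = (0.3448, -1.2414, 1.1724).

u_2 = (0.3448, -1.2414, 1.1724)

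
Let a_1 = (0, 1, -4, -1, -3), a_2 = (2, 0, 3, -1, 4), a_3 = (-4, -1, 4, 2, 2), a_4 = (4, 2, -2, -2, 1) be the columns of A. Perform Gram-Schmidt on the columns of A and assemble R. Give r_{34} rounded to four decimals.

q_1 = a_1/‖a_1‖ = (0, 1, -4, -1, -3)/5.1962 = (0.0000, 0.1925, -0.7698, -0.1925, -0.5774).
r_{12} = q_1·a_2 = -4.4264.
u_2 = a_2 + 4.4264·q_1 = (2.0000, 0.8519, -0.4074, -1.8519, 1.4444).
‖u_2‖ = 3.2261, so q_2 = (0.6200, 0.2641, -0.1263, -0.5740, 0.4477).
r_{13} = q_1·a_3 = -4.8113; r_{23} = q_2·a_3 = -3.5016.
u_3 = a_3 + 4.8113·q_1 + 3.5016·q_2 = (-1.8292, 0.8505, -0.1459, -0.9359, 0.7900).
‖u_3‖ = 2.3645, so q_3 = (-0.7736, 0.3597, -0.0617, -0.3958, 0.3341).
r_{34} = q_3·a_4 = -1.1258.

r_{34} = -1.1258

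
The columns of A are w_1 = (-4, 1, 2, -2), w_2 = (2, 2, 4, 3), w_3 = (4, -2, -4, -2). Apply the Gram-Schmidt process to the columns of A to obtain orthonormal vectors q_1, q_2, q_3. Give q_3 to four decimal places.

q_3 = (0.5503, 0.1258, 0.2516, -0.7862)

q_1 = w_1/‖w_1‖ = (-4, 1, 2, -2)/5.0000 = (-0.8000, 0.2000, 0.4000, -0.4000).
r_{12} = q_1·w_2 = -0.8000.
u_2 = w_2 + 0.8000·q_1 = (1.3600, 2.1600, 4.3200, 2.6800).
‖u_2‖ = 5.6886, so q_2 = (0.2391, 0.3797, 0.7594, 0.4711).
r_{13} = q_1·w_3 = -4.4000; r_{23} = q_2·w_3 = -3.7830.
u_3 = w_3 + 4.4000·q_1 + 3.7830·q_2 = (1.3844, 0.3164, 0.6329, -1.9778).
‖u_3‖ = 2.5157, so q_3 = (0.5503, 0.1258, 0.2516, -0.7862).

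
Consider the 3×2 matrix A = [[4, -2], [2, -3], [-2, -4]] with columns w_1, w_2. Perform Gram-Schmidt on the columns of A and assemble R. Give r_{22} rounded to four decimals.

r_{22} = 5.2440

q_1 = w_1/‖w_1‖ = (4, 2, -2)/4.8990 = (0.8165, 0.4082, -0.4082).
r_{12} = q_1·w_2 = -1.2247.
u_2 = w_2 + 1.2247·q_1 = (-1.0000, -2.5000, -4.5000).
r_{22} = ‖u_2‖ = 5.2440.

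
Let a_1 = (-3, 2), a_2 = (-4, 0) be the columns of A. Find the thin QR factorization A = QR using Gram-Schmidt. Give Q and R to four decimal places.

Q = [[-0.8321, -0.5547], [0.5547, -0.8321]], R = [[3.6056, 3.3282], [0.0000, 2.2188]]

a_1 = (-3, 2); ‖a_1‖ = 3.6056, so e_1 = (-0.8321, 0.5547).
e_1·a_2 = (-0.8321)·(-4) + 0.5547·0 = 3.3282.
u_2 = a_2 − 3.3282·e_1 = (-1.2308, -1.8462).
‖u_2‖ = 2.2188, so e_2 = (-0.5547, -0.8321).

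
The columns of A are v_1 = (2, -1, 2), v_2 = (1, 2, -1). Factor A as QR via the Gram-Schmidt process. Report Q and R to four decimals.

q_1 = v_1/‖v_1‖ = (2, -1, 2)/3.0000 = (0.6667, -0.3333, 0.6667).
r_{12} = q_1·v_2 = -0.6667.
u_2 = v_2 + 0.6667·q_1 = (1.4444, 1.7778, -0.5556).
‖u_2‖ = 2.3570, so q_2 = (0.6128, 0.7542, -0.2357).

Q = [[0.6667, 0.6128], [-0.3333, 0.7542], [0.6667, -0.2357]], R = [[3.0000, -0.6667], [0.0000, 2.3570]]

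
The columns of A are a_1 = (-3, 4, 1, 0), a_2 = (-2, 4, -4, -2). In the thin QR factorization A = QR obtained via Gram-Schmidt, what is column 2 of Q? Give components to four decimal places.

e_2 = (0.0147, 0.2345, -0.8942, -0.3811)

a_1 = (-3, 4, 1, 0); ‖a_1‖ = 5.0990, so e_1 = (-0.5883, 0.7845, 0.1961, 0.0000).
e_1·a_2 = (-0.5883)·(-2) + 0.7845·4 + 0.1961·(-4) + 0.0000·(-2) = 3.5301.
u_2 = a_2 − 3.5301·e_1 = (0.0769, 1.2308, -4.6923, -2.0000).
‖u_2‖ = 5.2477, so e_2 = (0.0147, 0.2345, -0.8942, -0.3811).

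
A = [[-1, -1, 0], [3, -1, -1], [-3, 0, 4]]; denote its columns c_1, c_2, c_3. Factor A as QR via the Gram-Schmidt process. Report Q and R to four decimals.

Q = [[-0.2294, -0.8262, -0.5145], [0.6882, -0.5115, 0.5145], [-0.6882, -0.2361, 0.6860]], R = [[4.3589, -0.4588, -3.4412], [0.0000, 1.3377, -0.4328], [0.0000, 0.0000, 2.2295]]

c_1 = (-1, 3, -3); ‖c_1‖ = 4.3589, so q_1 = (-0.2294, 0.6882, -0.6882).
q_1·c_2 = (-0.2294)·(-1) + 0.6882·(-1) + (-0.6882)·0 = -0.4588.
u_2 = c_2 + 0.4588·q_1 = (-1.1053, -0.6842, -0.3158).
‖u_2‖ = 1.3377, so q_2 = (-0.8262, -0.5115, -0.2361).
q_1·c_3 = (-0.2294)·0 + 0.6882·(-1) + (-0.6882)·4 = -3.4412; q_2·c_3 = (-0.8262)·0 + (-0.5115)·(-1) + (-0.2361)·4 = -0.4328.
u_3 = c_3 + 3.4412·q_1 + 0.4328·q_2 = (-1.1471, 1.1471, 1.5294).
‖u_3‖ = 2.2295, so q_3 = (-0.5145, 0.5145, 0.6860).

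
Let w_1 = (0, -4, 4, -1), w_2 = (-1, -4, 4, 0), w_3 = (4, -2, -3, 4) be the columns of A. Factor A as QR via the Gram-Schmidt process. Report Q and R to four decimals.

Q = [[0.0000, -0.7125, 0.5910], [-0.6963, -0.0864, -0.4550], [0.6963, 0.0864, -0.3072], [-0.1741, 0.6909, 0.5910]], R = [[5.7446, 5.5705, -1.3926], [0.0000, 1.4035, -0.1727], [0.0000, 0.0000, 6.5598]]

w_1 = (0, -4, 4, -1); ‖w_1‖ = 5.7446, so e_1 = (0.0000, -0.6963, 0.6963, -0.1741).
e_1·w_2 = 0.0000·(-1) + (-0.6963)·(-4) + 0.6963·4 + (-0.1741)·0 = 5.5705.
u_2 = w_2 − 5.5705·e_1 = (-1.0000, -0.1212, 0.1212, 0.9697).
‖u_2‖ = 1.4035, so e_2 = (-0.7125, -0.0864, 0.0864, 0.6909).
e_1·w_3 = 0.0000·4 + (-0.6963)·(-2) + 0.6963·(-3) + (-0.1741)·4 = -1.3926; e_2·w_3 = (-0.7125)·4 + (-0.0864)·(-2) + 0.0864·(-3) + 0.6909·4 = -0.1727.
u_3 = w_3 + 1.3926·e_1 + 0.1727·e_2 = (3.8769, -2.9846, -2.0154, 3.8769).
‖u_3‖ = 6.5598, so e_3 = (0.5910, -0.4550, -0.3072, 0.5910).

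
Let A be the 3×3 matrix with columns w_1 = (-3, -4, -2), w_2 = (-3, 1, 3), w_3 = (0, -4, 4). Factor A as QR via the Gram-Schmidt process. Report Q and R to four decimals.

Q = [[-0.5571, -0.7126, 0.4264], [-0.7428, 0.1980, -0.6396], [-0.3714, 0.6730, 0.6396]], R = [[5.3852, -0.1857, 1.4856], [0.0000, 4.3549, 1.9003], [0.0000, 0.0000, 5.1168]]

w_1 = (-3, -4, -2); ‖w_1‖ = 5.3852, so q_1 = (-0.5571, -0.7428, -0.3714).
q_1·w_2 = (-0.5571)·(-3) + (-0.7428)·1 + (-0.3714)·3 = -0.1857.
u_2 = w_2 + 0.1857·q_1 = (-3.1034, 0.8621, 2.9310).
‖u_2‖ = 4.3549, so q_2 = (-0.7126, 0.1980, 0.6730).
q_1·w_3 = (-0.5571)·0 + (-0.7428)·(-4) + (-0.3714)·4 = 1.4856; q_2·w_3 = (-0.7126)·0 + 0.1980·(-4) + 0.6730·4 = 1.9003.
u_3 = w_3 − 1.4856·q_1 − 1.9003·q_2 = (2.1818, -3.2727, 3.2727).
‖u_3‖ = 5.1168, so q_3 = (0.4264, -0.6396, 0.6396).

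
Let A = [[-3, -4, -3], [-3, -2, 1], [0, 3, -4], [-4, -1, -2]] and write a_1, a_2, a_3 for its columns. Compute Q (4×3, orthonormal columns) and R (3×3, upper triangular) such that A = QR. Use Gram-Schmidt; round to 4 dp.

Q = [[-0.5145, -0.5185, -0.6757], [-0.5145, -0.0148, 0.5047], [0.0000, 0.7556, -0.5218], [-0.6860, 0.4000, 0.1283]], R = [[5.8310, 3.7730, 2.4010], [0.0000, 3.9705, -2.2815], [0.0000, 0.0000, 4.3623]]

a_1 = (-3, -3, 0, -4); ‖a_1‖ = 5.8310, so e_1 = (-0.5145, -0.5145, 0.0000, -0.6860).
e_1·a_2 = (-0.5145)·(-4) + (-0.5145)·(-2) + 0.0000·3 + (-0.6860)·(-1) = 3.7730.
u_2 = a_2 − 3.7730·e_1 = (-2.0588, -0.0588, 3.0000, 1.5882).
‖u_2‖ = 3.9705, so e_2 = (-0.5185, -0.0148, 0.7556, 0.4000).
e_1·a_3 = (-0.5145)·(-3) + (-0.5145)·1 + 0.0000·(-4) + (-0.6860)·(-2) = 2.4010; e_2·a_3 = (-0.5185)·(-3) + (-0.0148)·1 + 0.7556·(-4) + 0.4000·(-2) = -2.2815.
u_3 = a_3 − 2.4010·e_1 + 2.2815·e_2 = (-2.9478, 2.2015, -2.2761, 0.5597).
‖u_3‖ = 4.3623, so e_3 = (-0.6757, 0.5047, -0.5218, 0.1283).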